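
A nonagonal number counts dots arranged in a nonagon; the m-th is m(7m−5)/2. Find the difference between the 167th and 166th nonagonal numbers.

1163

Consecutive nonagonal numbers differ by 7n − 6: here 7·167 − 6 = 1163.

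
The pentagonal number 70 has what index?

7

Set n(3n−1)/2 = 70, giving 3n² − n − 140 = 0.
The discriminant is 1 + 24·70 = 1681, and √1681 = 41.
So n = (1 + 41) / 6 = 42/6 = 7.
Check: 7·(3·7 − 1)/2 = 70. ✓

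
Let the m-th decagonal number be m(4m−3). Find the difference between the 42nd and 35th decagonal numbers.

2135

42·(4·42 − 3) = 6930 and 35·(4·35 − 3) = 4795.
Difference: 6930 − 4795 = 2135.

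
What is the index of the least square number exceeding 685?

27

Solve n² > 685 for integer n.
The largest n with value ≤ 685 is 26 (since 676 ≤ 685 < 729), so the first above is n = 27, value 729.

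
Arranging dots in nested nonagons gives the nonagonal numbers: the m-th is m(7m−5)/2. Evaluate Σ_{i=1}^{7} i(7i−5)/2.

420

Σ i(7i−5)/2 = (7Σi² − 5Σi) / 2 over i = 1..7.
Σi = 28 and Σi² = 140.
(7·140 − 5·28) / 2 = 840/2 = 420.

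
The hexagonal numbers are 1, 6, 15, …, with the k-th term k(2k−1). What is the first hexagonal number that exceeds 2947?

Solve n(2n−1) > 2947 for integer n.
The largest n with value ≤ 2947 is 38 (since 2850 ≤ 2947 < 3003), so the first above is n = 39, value 3003.

3003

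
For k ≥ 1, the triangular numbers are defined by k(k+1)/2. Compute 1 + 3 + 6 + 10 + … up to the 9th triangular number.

165

Σ i(i+1)/2 = (Σi² + Σi) / 2 over i = 1..9.
Σi = 45 and Σi² = 285.
(1·285 + 1·45) / 2 = 330/2 = 165.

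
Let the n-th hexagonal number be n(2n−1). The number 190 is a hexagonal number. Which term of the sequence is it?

Set n(2n−1) = 190, giving 2n² − n − 190 = 0.
So n = (1 + 39) / 4 = 40/4 = 10.
Check: 10·(2·10 − 1) = 190. ✓

10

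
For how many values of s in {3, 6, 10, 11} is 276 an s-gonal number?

2

s = 3: P(3, 23) = 276. ✓
s = 6: P(6, 12) = 276. ✓
s = 10: P(10, 8) = 232 and P(10, 9) = 297; 276 is not s-gonal.
s = 11: P(11, 8) = 260 and P(11, 9) = 333; 276 is not s-gonal.
Hits: s ∈ {3, 6} → 2.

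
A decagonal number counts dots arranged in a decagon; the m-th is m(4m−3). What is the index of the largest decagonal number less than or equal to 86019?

Solve n(4n−3) ≤ 86019 for integer n.
n = 147 gives 85995 ≤ 86019, while n = 148 gives 87172 > 86019; so the answer is index 147.

147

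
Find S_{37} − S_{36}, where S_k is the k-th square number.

73

n² − (n−1)² = 2n − 1, so 37² − 36² = 2·37 − 1 = 73.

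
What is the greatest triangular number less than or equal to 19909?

19900

Solve n(n+1)/2 ≤ 19909 for integer n.
n = 199 gives 19900 ≤ 19909, while n = 200 gives 20100 > 19909; so the answer is 19900.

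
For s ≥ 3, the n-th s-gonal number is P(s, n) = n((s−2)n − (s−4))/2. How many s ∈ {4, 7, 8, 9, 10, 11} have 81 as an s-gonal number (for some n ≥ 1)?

2

s = 4: P(4, 9) = 81. ✓
s = 7: P(7, 6) = 81. ✓
s = 8: P(8, 5) = 65 and P(8, 6) = 96; 81 is not s-gonal.
s = 9: P(9, 5) = 75 and P(9, 6) = 111; 81 is not s-gonal.
s = 10: P(10, 4) = 52 and P(10, 5) = 85; 81 is not s-gonal.
s = 11: P(11, 4) = 58 and P(11, 5) = 95; 81 is not s-gonal.
Hits: s ∈ {4, 7} → 2.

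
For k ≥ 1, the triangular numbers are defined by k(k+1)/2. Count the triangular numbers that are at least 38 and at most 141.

The n-th triangular number is n(n+1)/2.
Smallest index with value ≥ 38: n = 9 (giving 45).
Largest index with value ≤ 141: n = 16 (giving 136).
Indices 9 through 16: 8 terms.

8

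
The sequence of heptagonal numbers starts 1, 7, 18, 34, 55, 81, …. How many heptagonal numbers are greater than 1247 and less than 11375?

The n-th heptagonal number is n(5n−3)/2.
Smallest index with value > 1247: n = 23 (giving 1288).
Largest index with value < 11375: n = 67 (giving 11122).
Indices 23 through 67: 45 terms.

45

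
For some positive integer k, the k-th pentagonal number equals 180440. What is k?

Set n(3n−1)/2 = 180440, giving 3n² − n − 360880 = 0.
So n = (1 + 2081) / 6 = 2082/6 = 347.
Check: 347·(3·347 − 1)/2 = 180440. ✓

347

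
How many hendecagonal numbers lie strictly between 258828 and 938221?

216

The n-th hendecagonal number is n(9n−7)/2.
Smallest index with value > 258828: n = 241 (giving 260521).
Largest index with value < 938221: n = 456 (giving 934116).
Indices 241 through 456: 216 terms.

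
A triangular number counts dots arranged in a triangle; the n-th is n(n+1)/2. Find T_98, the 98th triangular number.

The 98th triangular number is n(n+1)/2 with n = 98.
98·99/2 = 9702/2 = 4851.

4851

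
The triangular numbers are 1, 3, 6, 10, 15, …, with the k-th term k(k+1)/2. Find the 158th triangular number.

The 158th triangular number is n(n+1)/2 with n = 158.
158·159/2 = 25122/2 = 12561.

12561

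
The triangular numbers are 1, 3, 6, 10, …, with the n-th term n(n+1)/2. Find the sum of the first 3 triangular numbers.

10

Σ i(i+1)/2 = (Σi² + Σi) / 2 over i = 1..3.
Σi = 6 and Σi² = 14.
(1·14 + 1·6) / 2 = 20/2 = 10.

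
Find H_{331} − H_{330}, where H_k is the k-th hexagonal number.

1321

Consecutive hexagonal numbers differ by 4n − 3: here 4·331 − 3 = 1321.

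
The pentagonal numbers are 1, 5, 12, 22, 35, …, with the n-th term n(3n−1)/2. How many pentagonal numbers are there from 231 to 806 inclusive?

The n-th pentagonal number is n(3n−1)/2.
Smallest index with value ≥ 231: n = 13 (giving 247).
Largest index with value ≤ 806: n = 23 (giving 782).
Indices 13 through 23: 11 terms.

11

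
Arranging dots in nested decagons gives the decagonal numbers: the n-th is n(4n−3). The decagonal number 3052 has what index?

28

Set n(4n−3) = 3052, giving 4n² − 3n − 3052 = 0.
The discriminant is 9 + 16·3052 = 48841, and √48841 = 221.
So n = (3 + 221) / 8 = 224/8 = 28.
Check: 28·(4·28 − 3) = 3052. ✓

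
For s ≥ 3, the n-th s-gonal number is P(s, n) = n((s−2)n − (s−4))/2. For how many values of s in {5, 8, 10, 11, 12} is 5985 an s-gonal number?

2

s = 5: P(5, 63) = 5922 and P(5, 64) = 6112; 5985 is not s-gonal.
s = 8: P(8, 45) = 5985. ✓
s = 10: P(10, 39) = 5967 and P(10, 40) = 6280; 5985 is not s-gonal.
s = 11: P(11, 36) = 5706 and P(11, 37) = 6031; 5985 is not s-gonal.
s = 12: P(12, 35) = 5985. ✓
Hits: s ∈ {8, 12} → 2.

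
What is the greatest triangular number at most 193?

190

Solve n(n+1)/2 ≤ 193 for integer n.
n = 19 gives 190 ≤ 193, while n = 20 gives 210 > 193; so the answer is 190.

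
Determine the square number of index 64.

The 64th square number is n² with n = 64.
64² = 4096.

4096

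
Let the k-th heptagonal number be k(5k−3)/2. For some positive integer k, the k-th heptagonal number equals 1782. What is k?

27

Set n(5n−3)/2 = 1782, giving 5n² − 3n − 3564 = 0.
The discriminant is 9 + 40·1782 = 71289, and √71289 = 267.
So n = (3 + 267) / 10 = 270/10 = 27.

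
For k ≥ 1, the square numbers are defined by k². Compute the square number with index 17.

The 17th square number is n² with n = 17.
17² = 289.

289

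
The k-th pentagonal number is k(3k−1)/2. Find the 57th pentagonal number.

4845

57·(3·57 − 1)/2 = 57·170/2 = 57·85 = 4845.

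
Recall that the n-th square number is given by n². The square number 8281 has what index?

91

We need n² = 8281, so n = √8281 = 91.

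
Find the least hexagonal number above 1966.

Solve n(2n−1) > 1966 for integer n.
The largest n with value ≤ 1966 is 31 (since 1891 ≤ 1966 < 2016), so the first above is n = 32, value 2016.

2016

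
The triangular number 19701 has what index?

198

Set n(n+1)/2 = 19701, giving n² + n − 39402 = 0.
The discriminant is 1 + 8·19701 = 157609, and √157609 = 397.
So n = (-1 + 397) / 2 = 396/2 = 198.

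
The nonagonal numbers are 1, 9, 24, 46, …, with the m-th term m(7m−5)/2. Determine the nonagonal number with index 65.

14625

65·(7·65 − 5)/2 = 65·450/2 = 65·225 = 14625.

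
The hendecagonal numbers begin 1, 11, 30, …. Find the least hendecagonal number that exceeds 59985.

60146

Solve n(9n−7)/2 > 59985 for integer n.
The largest n with value ≤ 59985 is 115 (since 59110 ≤ 59985 < 60146), so the first above is n = 116, value 60146.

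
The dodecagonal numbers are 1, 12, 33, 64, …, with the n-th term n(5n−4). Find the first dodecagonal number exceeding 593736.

Solve n(5n−4) > 593736 for integer n.
The largest n with value ≤ 593736 is 344 (since 590304 ≤ 593736 < 593745), so the first above is n = 345, value 593745.

593745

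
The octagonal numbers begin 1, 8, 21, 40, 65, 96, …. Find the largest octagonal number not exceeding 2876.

2821

Solve n(3n−2) ≤ 2876 for integer n.
n = 31 gives 2821 ≤ 2876, while n = 32 gives 3008 > 2876; so the answer is 2821.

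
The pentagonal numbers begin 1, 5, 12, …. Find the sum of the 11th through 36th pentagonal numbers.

Σ i(3i−1)/2 = (3Σi² − Σi) / 2 over i = 11..36.
Σi = 666 − 55 = 611 and Σi² = 16206 − 385 = 15821.
(3·15821 − 1·611) / 2 = 46852/2 = 23426.

23426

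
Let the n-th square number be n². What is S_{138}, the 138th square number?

19044

138² = 19044.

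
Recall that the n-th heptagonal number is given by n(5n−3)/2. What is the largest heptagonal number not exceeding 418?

403

Solve n(5n−3)/2 ≤ 418 for integer n.
n = 13 gives 403 ≤ 418, while n = 14 gives 469 > 418; so the answer is 403.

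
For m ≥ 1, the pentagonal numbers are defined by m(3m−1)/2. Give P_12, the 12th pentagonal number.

210

12·(3·12 − 1)/2 = 12·35/2 = 210.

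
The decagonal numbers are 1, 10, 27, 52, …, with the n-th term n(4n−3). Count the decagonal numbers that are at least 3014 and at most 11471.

The n-th decagonal number is n(4n−3).
Smallest index with value ≥ 3014: n = 28 (giving 3052).
Largest index with value ≤ 11471: n = 53 (giving 11077).
Indices 28 through 53: 26 terms.

26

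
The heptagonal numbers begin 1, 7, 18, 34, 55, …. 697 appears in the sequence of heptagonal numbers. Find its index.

17

Set n(5n−3)/2 = 697, giving 5n² − 3n − 1394 = 0.
The discriminant is 9 + 40·697 = 27889, and √27889 = 167.
So n = (3 + 167) / 10 = 170/10 = 17.
Check: 17·(5·17 − 3)/2 = 697. ✓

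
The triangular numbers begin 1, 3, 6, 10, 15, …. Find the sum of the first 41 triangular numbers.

Σ i(i+1)/2 = (Σi² + Σi) / 2 over i = 1..41.
Σi = 861 and Σi² = 23821.
(1·23821 + 1·861) / 2 = 24682/2 = 12341.

12341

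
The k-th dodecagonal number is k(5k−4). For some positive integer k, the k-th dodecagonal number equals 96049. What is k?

Set n(5n−4) = 96049, giving 5n² − 4n − 96049 = 0.
The discriminant is 16 + 20·96049 = 1920996, and √1920996 = 1386.
So n = (4 + 1386) / 10 = 1390/10 = 139.

139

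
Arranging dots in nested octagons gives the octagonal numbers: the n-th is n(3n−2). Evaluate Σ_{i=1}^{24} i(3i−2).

14100

Σ i(3i−2) = 3Σi² − 2Σi over i = 1..24.
Σi = 300 and Σi² = 4900.
3·4900 − 2·300 = 14100.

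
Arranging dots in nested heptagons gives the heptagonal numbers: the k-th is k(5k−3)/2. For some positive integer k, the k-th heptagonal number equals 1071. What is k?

21

Set n(5n−3)/2 = 1071, giving 5n² − 3n − 2142 = 0.
The discriminant is 9 + 40·1071 = 42849, and √42849 = 207.
So n = (3 + 207) / 10 = 210/10 = 21.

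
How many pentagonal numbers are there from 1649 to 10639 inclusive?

51

The n-th pentagonal number is n(3n−1)/2.
Smallest index with value ≥ 1649: n = 34 (giving 1717).
Largest index with value ≤ 10639: n = 84 (giving 10542).
Indices 34 through 84: 51 terms.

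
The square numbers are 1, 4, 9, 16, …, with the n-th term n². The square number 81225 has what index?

285

We need n² = 81225, so n = √81225 = 285.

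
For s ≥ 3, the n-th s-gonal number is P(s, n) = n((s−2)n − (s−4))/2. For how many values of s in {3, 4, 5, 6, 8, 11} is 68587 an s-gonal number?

s = 3: P(3, 369) = 68265 and P(3, 370) = 68635; 68587 is not s-gonal.
s = 4: P(4, 261) = 68121 and P(4, 262) = 68644; 68587 is not s-gonal.
s = 5: P(5, 214) = 68587. ✓
s = 6: P(6, 185) = 68265 and P(6, 186) = 69006; 68587 is not s-gonal.
s = 8: P(8, 151) = 68101 and P(8, 152) = 69008; 68587 is not s-gonal.
s = 11: P(11, 123) = 67650 and P(11, 124) = 68758; 68587 is not s-gonal.
Hits: s ∈ {5} → 1.

1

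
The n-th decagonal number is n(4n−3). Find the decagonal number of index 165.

108405

The 165th decagonal number is n(4n−3) with n = 165.
165·(4·165 − 3) = 165·657 = 108405.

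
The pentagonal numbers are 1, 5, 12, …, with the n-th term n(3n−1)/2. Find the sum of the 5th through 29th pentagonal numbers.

Σ i(3i−1)/2 = (3Σi² − Σi) / 2 over i = 5..29.
Σi = 435 − 10 = 425 and Σi² = 8555 − 30 = 8525.
(3·8525 − 1·425) / 2 = 25150/2 = 12575.

12575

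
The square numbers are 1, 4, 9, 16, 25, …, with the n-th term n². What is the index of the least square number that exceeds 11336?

Solve n² > 11336 for integer n.
The largest n with value ≤ 11336 is 106 (since 11236 ≤ 11336 < 11449), so the first above is n = 107, value 11449.

107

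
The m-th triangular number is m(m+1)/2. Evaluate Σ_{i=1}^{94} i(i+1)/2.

142880

Σ i(i+1)/2 = (Σi² + Σi) / 2 over i = 1..94.
Σi = 4465 and Σi² = 281295.
(1·281295 + 1·4465) / 2 = 285760/2 = 142880.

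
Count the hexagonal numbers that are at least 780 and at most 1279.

The n-th hexagonal number is n(2n−1).
Smallest index with value ≥ 780: n = 20 (giving 780).
Largest index with value ≤ 1279: n = 25 (giving 1225).
Indices 20 through 25: 6 terms.

6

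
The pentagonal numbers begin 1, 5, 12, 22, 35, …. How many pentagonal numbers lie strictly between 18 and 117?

The n-th pentagonal number is n(3n−1)/2.
Smallest index with value > 18: n = 4 (giving 22).
Largest index with value < 117: n = 8 (giving 92).
Indices 4 through 8: 5 terms.

5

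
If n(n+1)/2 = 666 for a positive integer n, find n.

Set n(n+1)/2 = 666, giving n² + n − 1332 = 0.
The discriminant is 1 + 8·666 = 5329, and √5329 = 73.
So n = (-1 + 73) / 2 = 72/2 = 36.
Check: 36·37/2 = 666. ✓

36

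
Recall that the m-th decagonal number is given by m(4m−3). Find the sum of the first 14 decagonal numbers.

Σ i(4i−3) = 4Σi² − 3Σi over i = 1..14.
Σi = 105 and Σi² = 1015.
4·1015 − 3·105 = 3745.

3745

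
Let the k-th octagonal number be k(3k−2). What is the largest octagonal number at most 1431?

1408

Solve n(3n−2) ≤ 1431 for integer n.
n = 22 gives 1408 ≤ 1431, while n = 23 gives 1541 > 1431; so the answer is 1408.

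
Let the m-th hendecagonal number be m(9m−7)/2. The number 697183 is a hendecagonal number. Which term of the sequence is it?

394

Set n(9n−7)/2 = 697183, giving 9n² − 7n − 1394366 = 0.
So n = (7 + 7085) / 18 = 7092/18 = 394.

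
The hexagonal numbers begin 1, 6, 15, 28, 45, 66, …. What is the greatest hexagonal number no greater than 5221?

5151

Solve n(2n−1) ≤ 5221 for integer n.
n = 51 gives 5151 ≤ 5221, while n = 52 gives 5356 > 5221; so the answer is 5151.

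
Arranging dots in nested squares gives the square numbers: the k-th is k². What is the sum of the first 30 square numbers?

9455

Σ_{i=1}^{30} i² = 30·31·61/6 = 9455.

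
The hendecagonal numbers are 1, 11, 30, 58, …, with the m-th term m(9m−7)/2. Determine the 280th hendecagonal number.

The 280th hendecagonal number is n(9n−7)/2 with n = 280.
280·(9·280 − 7)/2 = 280·2513/2 = 351820.

351820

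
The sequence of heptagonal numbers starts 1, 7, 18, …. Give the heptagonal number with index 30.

30·(5·30 − 3)/2 = 30·147/2 = 2205.

2205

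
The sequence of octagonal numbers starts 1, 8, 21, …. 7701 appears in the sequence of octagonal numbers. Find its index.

51

Set n(3n−2) = 7701, giving 3n² − 2n − 7701 = 0.
So n = (2 + 304) / 6 = 306/6 = 51.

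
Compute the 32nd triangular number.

The 32nd triangular number is n(n+1)/2 with n = 32.
32·33/2 = 1056/2 = 528.

528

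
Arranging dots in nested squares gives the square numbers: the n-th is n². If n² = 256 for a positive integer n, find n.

16

We need n² = 256, so n = √256 = 16.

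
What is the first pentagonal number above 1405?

1426

Solve n(3n−1)/2 > 1405 for integer n.
The largest n with value ≤ 1405 is 30 (since 1335 ≤ 1405 < 1426), so the first above is n = 31, value 1426.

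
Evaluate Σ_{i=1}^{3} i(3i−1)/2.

Σ i(3i−1)/2 = (3Σi² − Σi) / 2 over i = 1..3.
Σi = 6 and Σi² = 14.
(3·14 − 1·6) / 2 = 36/2 = 18.

18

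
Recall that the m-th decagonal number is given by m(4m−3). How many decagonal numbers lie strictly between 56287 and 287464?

149

The n-th decagonal number is n(4n−3).
Smallest index with value > 56287: n = 120 (giving 57240).
Largest index with value < 287464: n = 268 (giving 286492).
Indices 120 through 268: 149 terms.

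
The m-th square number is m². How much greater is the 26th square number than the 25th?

51

n² − (n−1)² = 2n − 1, so 26² − 25² = 2·26 − 1 = 51.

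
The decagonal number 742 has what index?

Set n(4n−3) = 742, giving 4n² − 3n − 742 = 0.
So n = (3 + 109) / 8 = 112/8 = 14.
Check: 14·(4·14 − 3) = 742. ✓

14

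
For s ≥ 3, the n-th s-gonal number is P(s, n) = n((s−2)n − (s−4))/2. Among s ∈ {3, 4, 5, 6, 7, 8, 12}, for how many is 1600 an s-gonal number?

1

s = 3: P(3, 56) = 1596 and P(3, 57) = 1653; 1600 is not s-gonal.
s = 4: P(4, 40) = 1600. ✓
s = 5: P(5, 32) = 1520 and P(5, 33) = 1617; 1600 is not s-gonal.
s = 6: P(6, 28) = 1540 and P(6, 29) = 1653; 1600 is not s-gonal.
s = 7: P(7, 25) = 1525 and P(7, 26) = 1651; 1600 is not s-gonal.
s = 8: P(8, 23) = 1541 and P(8, 24) = 1680; 1600 is not s-gonal.
s = 12: P(12, 18) = 1548 and P(12, 19) = 1729; 1600 is not s-gonal.
Hits: s ∈ {4} → 1.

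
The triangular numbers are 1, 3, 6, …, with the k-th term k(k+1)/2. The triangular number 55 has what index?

Set n(n+1)/2 = 55, giving n² + n − 110 = 0.
So n = (-1 + 21) / 2 = 20/2 = 10.
Check: 10·11/2 = 55. ✓

10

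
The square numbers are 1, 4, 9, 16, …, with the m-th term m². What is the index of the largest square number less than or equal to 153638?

Solve n² ≤ 153638 for integer n.
n = 391 gives 152881 ≤ 153638, while n = 392 gives 153664 > 153638; so the answer is index 391.

391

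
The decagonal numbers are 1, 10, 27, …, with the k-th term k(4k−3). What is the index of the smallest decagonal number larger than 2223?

Solve n(4n−3) > 2223 for integer n.
The largest n with value ≤ 2223 is 23 (since 2047 ≤ 2223 < 2232), so the first above is n = 24, value 2232.

24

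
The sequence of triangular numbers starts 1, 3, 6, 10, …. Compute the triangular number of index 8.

8·9/2 = 72/2 = 36.

36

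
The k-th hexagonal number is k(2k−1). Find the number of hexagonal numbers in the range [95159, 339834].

194

The n-th hexagonal number is n(2n−1).
Smallest index with value ≥ 95159: n = 219 (giving 95703).
Largest index with value ≤ 339834: n = 412 (giving 339076).
Indices 219 through 412: 194 terms.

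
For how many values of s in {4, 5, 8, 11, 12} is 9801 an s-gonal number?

2

s = 4: P(4, 99) = 9801. ✓
s = 5: P(5, 81) = 9801. ✓
s = 8: P(8, 57) = 9633 and P(8, 58) = 9976; 9801 is not s-gonal.
s = 11: P(11, 47) = 9776 and P(11, 48) = 10200; 9801 is not s-gonal.
s = 12: P(12, 44) = 9504 and P(12, 45) = 9945; 9801 is not s-gonal.
Hits: s ∈ {4, 5} → 2.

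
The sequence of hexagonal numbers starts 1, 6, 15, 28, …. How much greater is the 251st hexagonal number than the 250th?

1001

Consecutive hexagonal numbers differ by 4n − 3: here 4·251 − 3 = 1001.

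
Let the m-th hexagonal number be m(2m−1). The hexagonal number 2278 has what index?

Set n(2n−1) = 2278, giving 2n² − n − 2278 = 0.
The discriminant is 1 + 8·2278 = 18225, and √18225 = 135.
So n = (1 + 135) / 4 = 136/4 = 34.

34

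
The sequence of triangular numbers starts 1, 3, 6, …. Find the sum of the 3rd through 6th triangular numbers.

Σ i(i+1)/2 = (Σi² + Σi) / 2 over i = 3..6.
Σi = 21 − 3 = 18 and Σi² = 91 − 5 = 86.
(1·86 + 1·18) / 2 = 104/2 = 52.

52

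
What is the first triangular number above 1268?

1275

Solve n(n+1)/2 > 1268 for integer n.
The largest n with value ≤ 1268 is 49 (since 1225 ≤ 1268 < 1275), so the first above is n = 50, value 1275.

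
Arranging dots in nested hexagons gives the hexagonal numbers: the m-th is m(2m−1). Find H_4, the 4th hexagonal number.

The 4th hexagonal number is n(2n−1) with n = 4.
4·(2·4 − 1) = 4·7 = 28.

28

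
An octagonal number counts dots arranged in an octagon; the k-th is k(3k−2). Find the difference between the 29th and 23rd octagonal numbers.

924

29·(3·29 − 2) = 2465 and 23·(3·23 − 2) = 1541.
Difference: 2465 − 1541 = 924.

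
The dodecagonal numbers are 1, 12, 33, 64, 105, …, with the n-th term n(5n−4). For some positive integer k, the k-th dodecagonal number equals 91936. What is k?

136

Set n(5n−4) = 91936, giving 5n² − 4n − 91936 = 0.
The discriminant is 16 + 20·91936 = 1838736, and √1838736 = 1356.
So n = (4 + 1356) / 10 = 1360/10 = 136.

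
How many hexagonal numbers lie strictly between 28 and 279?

8

The n-th hexagonal number is n(2n−1).
Smallest index with value > 28: n = 5 (giving 45).
Largest index with value < 279: n = 12 (giving 276).
Indices 5 through 12: 8 terms.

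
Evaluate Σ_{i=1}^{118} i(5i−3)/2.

1376116

Σ i(5i−3)/2 = (5Σi² − 3Σi) / 2 over i = 1..118.
Σi = 7021 and Σi² = 554659.
(5·554659 − 3·7021) / 2 = 2752232/2 = 1376116.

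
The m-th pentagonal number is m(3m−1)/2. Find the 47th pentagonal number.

The 47th pentagonal number is n(3n−1)/2 with n = 47.
47·(3·47 − 1)/2 = 47·140/2 = 47·70 = 3290.

3290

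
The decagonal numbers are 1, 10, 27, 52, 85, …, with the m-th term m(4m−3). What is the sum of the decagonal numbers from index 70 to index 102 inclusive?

Σ i(4i−3) = 4Σi² − 3Σi over i = 70..102.
Σi = 5253 − 2415 = 2838 and Σi² = 358955 − 111895 = 247060.
4·247060 − 3·2838 = 979726.

979726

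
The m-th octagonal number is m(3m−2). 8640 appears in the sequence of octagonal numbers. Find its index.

Set n(3n−2) = 8640, giving 3n² − 2n − 8640 = 0.
So n = (2 + 322) / 6 = 324/6 = 54.
Check: 54·(3·54 − 2) = 8640. ✓

54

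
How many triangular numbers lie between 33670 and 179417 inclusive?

340

The n-th triangular number is n(n+1)/2.
Smallest index with value ≥ 33670: n = 259 (giving 33670).
Largest index with value ≤ 179417: n = 598 (giving 179101).
Indices 259 through 598: 340 terms.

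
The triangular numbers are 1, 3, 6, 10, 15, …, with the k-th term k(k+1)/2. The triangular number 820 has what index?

Set n(n+1)/2 = 820, giving n² + n − 1640 = 0.
The discriminant is 1 + 8·820 = 6561, and √6561 = 81.
So n = (-1 + 81) / 2 = 80/2 = 40.
Check: 40·41/2 = 820. ✓

40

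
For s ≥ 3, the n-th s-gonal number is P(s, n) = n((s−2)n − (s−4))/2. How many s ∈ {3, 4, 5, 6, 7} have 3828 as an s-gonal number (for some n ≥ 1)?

s = 3: P(3, 87) = 3828. ✓
s = 4: P(4, 61) = 3721 and P(4, 62) = 3844; 3828 is not s-gonal.
s = 5: P(5, 50) = 3725 and P(5, 51) = 3876; 3828 is not s-gonal.
s = 6: P(6, 44) = 3828. ✓
s = 7: P(7, 39) = 3744 and P(7, 40) = 3940; 3828 is not s-gonal.
Hits: s ∈ {3, 6} → 2.

2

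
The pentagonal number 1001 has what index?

26

Set n(3n−1)/2 = 1001, giving 3n² − n − 2002 = 0.
The discriminant is 1 + 24·1001 = 24025, and √24025 = 155.
So n = (1 + 155) / 6 = 156/6 = 26.
Check: 26·(3·26 − 1)/2 = 1001. ✓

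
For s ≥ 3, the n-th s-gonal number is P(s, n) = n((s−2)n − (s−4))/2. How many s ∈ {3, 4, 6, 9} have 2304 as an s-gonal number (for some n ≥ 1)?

s = 3: P(3, 67) = 2278 and P(3, 68) = 2346; 2304 is not s-gonal.
s = 4: P(4, 48) = 2304. ✓
s = 6: P(6, 34) = 2278 and P(6, 35) = 2415; 2304 is not s-gonal.
s = 9: P(9, 26) = 2301 and P(9, 27) = 2484; 2304 is not s-gonal.
Hits: s ∈ {4} → 1.

1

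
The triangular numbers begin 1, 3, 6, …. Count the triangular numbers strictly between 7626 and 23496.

The n-th triangular number is n(n+1)/2.
Smallest index with value > 7626: n = 124 (giving 7750).
Largest index with value < 23496: n = 216 (giving 23436).
Indices 124 through 216: 93 terms.

93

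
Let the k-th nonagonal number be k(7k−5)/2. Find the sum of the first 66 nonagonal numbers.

Σ i(7i−5)/2 = (7Σi² − 5Σi) / 2 over i = 1..66.
Σi = 2211 and Σi² = 98021.
(7·98021 − 5·2211) / 2 = 675092/2 = 337546.

337546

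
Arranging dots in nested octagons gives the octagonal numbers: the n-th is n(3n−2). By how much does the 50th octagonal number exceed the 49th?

Consecutive octagonal numbers differ by 6n − 5: here 6·50 − 5 = 295.

295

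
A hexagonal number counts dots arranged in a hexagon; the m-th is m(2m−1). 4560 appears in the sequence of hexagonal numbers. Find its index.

Set n(2n−1) = 4560, giving 2n² − n − 4560 = 0.
So n = (1 + 191) / 4 = 192/4 = 48.

48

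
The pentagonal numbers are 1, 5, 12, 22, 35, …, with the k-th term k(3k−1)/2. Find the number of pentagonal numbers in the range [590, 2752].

24

The n-th pentagonal number is n(3n−1)/2.
Smallest index with value ≥ 590: n = 20 (giving 590).
Largest index with value ≤ 2752: n = 43 (giving 2752).
Indices 20 through 43: 24 terms.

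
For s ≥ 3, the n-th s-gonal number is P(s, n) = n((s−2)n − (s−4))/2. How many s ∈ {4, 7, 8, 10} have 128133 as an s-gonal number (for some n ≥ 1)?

s = 4: P(4, 357) = 127449 and P(4, 358) = 128164; 128133 is not s-gonal.
s = 7: P(7, 226) = 127351 and P(7, 227) = 128482; 128133 is not s-gonal.
s = 8: P(8, 207) = 128133. ✓
s = 10: P(10, 179) = 127627 and P(10, 180) = 129060; 128133 is not s-gonal.
Hits: s ∈ {8} → 1.

1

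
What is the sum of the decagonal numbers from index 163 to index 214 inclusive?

Σ i(4i−3) = 4Σi² − 3Σi over i = 163..214.
Σi = 23005 − 13203 = 9802 and Σi² = 3289715 − 1430325 = 1859390.
4·1859390 − 3·9802 = 7408154.

7408154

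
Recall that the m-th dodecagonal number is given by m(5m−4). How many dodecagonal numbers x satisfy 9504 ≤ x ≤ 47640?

The n-th dodecagonal number is n(5n−4).
Smallest index with value ≥ 9504: n = 44 (giving 9504).
Largest index with value ≤ 47640: n = 98 (giving 47628).
Indices 44 through 98: 55 terms.

55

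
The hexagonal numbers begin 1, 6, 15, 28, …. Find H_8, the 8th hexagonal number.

120

The 8th hexagonal number is n(2n−1) with n = 8.
8·(2·8 − 1) = 8·15 = 120.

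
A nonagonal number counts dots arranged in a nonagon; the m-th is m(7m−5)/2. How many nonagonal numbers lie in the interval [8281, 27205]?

40

The n-th nonagonal number is n(7n−5)/2.
Smallest index with value ≥ 8281: n = 49 (giving 8281).
Largest index with value ≤ 27205: n = 88 (giving 26884).
Indices 49 through 88: 40 terms.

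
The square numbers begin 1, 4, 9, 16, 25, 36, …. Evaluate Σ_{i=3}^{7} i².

Σ_{i=3}^{7} i² = 140 − 5 = 135.

135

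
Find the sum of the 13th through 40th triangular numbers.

11116

Σ i(i+1)/2 = (Σi² + Σi) / 2 over i = 13..40.
Σi = 820 − 78 = 742 and Σi² = 22140 − 650 = 21490.
(1·21490 + 1·742) / 2 = 22232/2 = 11116.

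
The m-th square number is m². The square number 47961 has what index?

We need n² = 47961, so n = √47961 = 219.
Check: 219² = 47961. ✓

219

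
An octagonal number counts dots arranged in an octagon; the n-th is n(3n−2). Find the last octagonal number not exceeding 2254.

2133

Solve n(3n−2) ≤ 2254 for integer n.
n = 27 gives 2133 ≤ 2254, while n = 28 gives 2296 > 2254; so the answer is 2133.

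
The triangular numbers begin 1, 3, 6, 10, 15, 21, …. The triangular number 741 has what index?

Set n(n+1)/2 = 741, giving n² + n − 1482 = 0.
So n = (-1 + 77) / 2 = 76/2 = 38.

38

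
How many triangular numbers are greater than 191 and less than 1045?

The n-th triangular number is n(n+1)/2.
Smallest index with value > 191: n = 20 (giving 210).
Largest index with value < 1045: n = 45 (giving 1035).
Indices 20 through 45: 26 terms.

26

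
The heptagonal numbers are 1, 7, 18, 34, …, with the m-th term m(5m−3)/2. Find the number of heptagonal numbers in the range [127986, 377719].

The n-th heptagonal number is n(5n−3)/2.
Smallest index with value ≥ 127986: n = 227 (giving 128482).
Largest index with value ≤ 377719: n = 389 (giving 377719).
Indices 227 through 389: 163 terms.

163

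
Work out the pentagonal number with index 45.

3015

The 45th pentagonal number is n(3n−1)/2 with n = 45.
45·(3·45 − 1)/2 = 45·134/2 = 45·67 = 3015.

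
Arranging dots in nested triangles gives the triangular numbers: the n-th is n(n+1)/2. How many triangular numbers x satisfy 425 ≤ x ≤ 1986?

The n-th triangular number is n(n+1)/2.
Smallest index with value ≥ 425: n = 29 (giving 435).
Largest index with value ≤ 1986: n = 62 (giving 1953).
Indices 29 through 62: 34 terms.

34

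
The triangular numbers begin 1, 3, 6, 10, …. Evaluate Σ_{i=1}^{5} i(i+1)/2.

35

Σ i(i+1)/2 = (Σi² + Σi) / 2 over i = 1..5.
Σi = 15 and Σi² = 55.
(1·55 + 1·15) / 2 = 70/2 = 35.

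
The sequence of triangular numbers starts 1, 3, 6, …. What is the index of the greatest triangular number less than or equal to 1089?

Solve n(n+1)/2 ≤ 1089 for integer n.
n = 46 gives 1081 ≤ 1089, while n = 47 gives 1128 > 1089; so the answer is index 46.

46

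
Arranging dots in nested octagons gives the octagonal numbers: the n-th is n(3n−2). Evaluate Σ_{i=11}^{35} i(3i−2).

42425

Σ i(3i−2) = 3Σi² − 2Σi over i = 11..35.
Σi = 630 − 55 = 575 and Σi² = 14910 − 385 = 14525.
3·14525 − 2·575 = 42425.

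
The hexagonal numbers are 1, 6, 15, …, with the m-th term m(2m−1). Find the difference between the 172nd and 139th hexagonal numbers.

172·(2·172 − 1) = 58996 and 139·(2·139 − 1) = 38503.
Difference: 58996 − 38503 = 20493.

20493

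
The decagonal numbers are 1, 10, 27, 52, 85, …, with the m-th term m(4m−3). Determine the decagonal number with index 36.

5076

The 36th decagonal number is n(4n−3) with n = 36.
36·(4·36 − 3) = 36·141 = 5076.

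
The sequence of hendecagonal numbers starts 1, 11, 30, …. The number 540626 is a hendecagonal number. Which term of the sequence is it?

347

Set n(9n−7)/2 = 540626, giving 9n² − 7n − 1081252 = 0.
The discriminant is 49 + 72·540626 = 38925121, and √38925121 = 6239.
So n = (7 + 6239) / 18 = 6246/18 = 347.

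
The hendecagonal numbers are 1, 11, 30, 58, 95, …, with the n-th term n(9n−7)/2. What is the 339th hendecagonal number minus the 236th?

339·(9·339 − 7)/2 = 515958 and 236·(9·236 − 7)/2 = 249806.
Difference: 515958 − 249806 = 266152.

266152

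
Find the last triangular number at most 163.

153

Solve n(n+1)/2 ≤ 163 for integer n.
n = 17 gives 153 ≤ 163, while n = 18 gives 171 > 163; so the answer is 153.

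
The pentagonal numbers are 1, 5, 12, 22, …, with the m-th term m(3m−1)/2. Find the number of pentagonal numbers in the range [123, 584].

10

The n-th pentagonal number is n(3n−1)/2.
Smallest index with value ≥ 123: n = 10 (giving 145).
Largest index with value ≤ 584: n = 19 (giving 532).
Indices 10 through 19: 10 terms.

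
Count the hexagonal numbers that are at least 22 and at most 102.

4

The n-th hexagonal number is n(2n−1).
Smallest index with value ≥ 22: n = 4 (giving 28).
Largest index with value ≤ 102: n = 7 (giving 91).
Indices 4 through 7: 4 terms.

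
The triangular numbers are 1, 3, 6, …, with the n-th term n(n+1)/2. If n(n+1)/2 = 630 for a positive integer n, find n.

35

Set n(n+1)/2 = 630, giving n² + n − 1260 = 0.
The discriminant is 1 + 8·630 = 5041, and √5041 = 71.
So n = (-1 + 71) / 2 = 70/2 = 35.
Check: 35·36/2 = 630. ✓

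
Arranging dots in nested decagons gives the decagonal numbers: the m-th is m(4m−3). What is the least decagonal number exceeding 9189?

Solve n(4n−3) > 9189 for integer n.
The largest n with value ≤ 9189 is 48 (since 9072 ≤ 9189 < 9457), so the first above is n = 49, value 9457.

9457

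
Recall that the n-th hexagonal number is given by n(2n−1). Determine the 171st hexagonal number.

The 171st hexagonal number is n(2n−1) with n = 171.
171·(2·171 − 1) = 171·341 = 58311.

58311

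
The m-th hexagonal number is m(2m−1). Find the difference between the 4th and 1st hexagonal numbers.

27

4·(2·4 − 1) = 28 and 1·(2·1 − 1) = 1.
Difference: 28 − 1 = 27.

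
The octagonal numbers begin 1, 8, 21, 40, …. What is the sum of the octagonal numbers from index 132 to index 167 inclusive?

Σ i(3i−2) = 3Σi² − 2Σi over i = 132..167.
Σi = 14028 − 8646 = 5382 and Σi² = 1566460 − 757966 = 808494.
3·808494 − 2·5382 = 2414718.

2414718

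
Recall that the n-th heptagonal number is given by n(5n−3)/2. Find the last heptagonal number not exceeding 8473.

Solve n(5n−3)/2 ≤ 8473 for integer n.
n = 58 gives 8323 ≤ 8473, while n = 59 gives 8614 > 8473; so the answer is 8323.

8323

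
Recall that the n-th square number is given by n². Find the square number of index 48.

2304

The 48th square number is n² with n = 48.
48² = 2304.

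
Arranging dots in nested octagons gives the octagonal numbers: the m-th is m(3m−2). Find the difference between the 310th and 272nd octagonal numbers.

310·(3·310 − 2) = 287680 and 272·(3·272 − 2) = 221408.
Difference: 287680 − 221408 = 66272.

66272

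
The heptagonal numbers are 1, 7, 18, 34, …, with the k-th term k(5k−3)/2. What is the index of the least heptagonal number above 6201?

51

Solve n(5n−3)/2 > 6201 for integer n.
The largest n with value ≤ 6201 is 50 (since 6175 ≤ 6201 < 6426), so the first above is n = 51, value 6426.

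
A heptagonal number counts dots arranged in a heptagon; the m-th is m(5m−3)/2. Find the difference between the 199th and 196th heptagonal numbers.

2958

199·(5·199 − 3)/2 = 98704 and 196·(5·196 − 3)/2 = 95746.
Difference: 98704 − 95746 = 2958.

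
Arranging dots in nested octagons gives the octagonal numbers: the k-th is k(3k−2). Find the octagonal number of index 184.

184·(3·184 − 2) = 184·550 = 101200.

101200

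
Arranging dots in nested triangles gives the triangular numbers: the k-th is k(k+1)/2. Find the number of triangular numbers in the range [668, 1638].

20

The n-th triangular number is n(n+1)/2.
Smallest index with value ≥ 668: n = 37 (giving 703).
Largest index with value ≤ 1638: n = 56 (giving 1596).
Indices 37 through 56: 20 terms.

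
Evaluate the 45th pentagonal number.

The 45th pentagonal number is n(3n−1)/2 with n = 45.
45·(3·45 − 1)/2 = 45·134/2 = 45·67 = 3015.

3015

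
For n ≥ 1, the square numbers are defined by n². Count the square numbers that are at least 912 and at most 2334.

18

The n-th square number is n².
Smallest index with value ≥ 912: n = 31 (giving 961).
Largest index with value ≤ 2334: n = 48 (giving 2304).
Indices 31 through 48: 18 terms.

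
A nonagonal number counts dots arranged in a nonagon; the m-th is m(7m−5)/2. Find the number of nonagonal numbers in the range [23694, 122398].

105

The n-th nonagonal number is n(7n−5)/2.
Smallest index with value ≥ 23694: n = 83 (giving 23904).
Largest index with value ≤ 122398: n = 187 (giving 121924).
Indices 83 through 187: 105 terms.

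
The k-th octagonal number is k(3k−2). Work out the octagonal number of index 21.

1281

21·(3·21 − 2) = 21·61 = 1281.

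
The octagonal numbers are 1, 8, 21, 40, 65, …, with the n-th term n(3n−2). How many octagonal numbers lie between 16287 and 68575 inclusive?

77

The n-th octagonal number is n(3n−2).
Smallest index with value ≥ 16287: n = 75 (giving 16725).
Largest index with value ≤ 68575: n = 151 (giving 68101).
Indices 75 through 151: 77 terms.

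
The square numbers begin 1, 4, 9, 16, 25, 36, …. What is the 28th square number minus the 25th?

28² = 784 and 25² = 625.
Difference: 784 − 625 = 159.

159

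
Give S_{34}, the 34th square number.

The 34th square number is n² with n = 34.
34² = 1156.

1156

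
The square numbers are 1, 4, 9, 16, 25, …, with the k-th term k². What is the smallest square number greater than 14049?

Solve n² > 14049 for integer n.
The largest n with value ≤ 14049 is 118 (since 13924 ≤ 14049 < 14161), so the first above is n = 119, value 14161.

14161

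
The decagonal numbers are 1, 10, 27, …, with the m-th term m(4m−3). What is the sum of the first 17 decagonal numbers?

Σ i(4i−3) = 4Σi² − 3Σi over i = 1..17.
Σi = 153 and Σi² = 1785.
4·1785 − 3·153 = 6681.

6681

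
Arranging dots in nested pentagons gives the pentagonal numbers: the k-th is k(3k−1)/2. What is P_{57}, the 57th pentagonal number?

57·(3·57 − 1)/2 = 57·170/2 = 57·85 = 4845.

4845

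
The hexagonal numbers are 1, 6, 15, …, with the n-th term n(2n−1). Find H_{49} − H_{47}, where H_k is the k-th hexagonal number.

49·(2·49 − 1) = 4753 and 47·(2·47 − 1) = 4371.
Difference: 4753 − 4371 = 382.

382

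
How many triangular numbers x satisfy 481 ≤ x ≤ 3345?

The n-th triangular number is n(n+1)/2.
Smallest index with value ≥ 481: n = 31 (giving 496).
Largest index with value ≤ 3345: n = 81 (giving 3321).
Indices 31 through 81: 51 terms.

51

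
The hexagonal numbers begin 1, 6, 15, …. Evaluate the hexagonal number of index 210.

87990

The 210th hexagonal number is n(2n−1) with n = 210.
210·(2·210 − 1) = 210·419 = 87990.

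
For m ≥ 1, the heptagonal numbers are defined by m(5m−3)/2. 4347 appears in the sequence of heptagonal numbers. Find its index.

Set n(5n−3)/2 = 4347, giving 5n² − 3n − 8694 = 0.
The discriminant is 9 + 40·4347 = 173889, and √173889 = 417.
So n = (3 + 417) / 10 = 420/10 = 42.
Check: 42·(5·42 − 3)/2 = 4347. ✓

42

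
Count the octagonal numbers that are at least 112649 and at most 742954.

The n-th octagonal number is n(3n−2).
Smallest index with value ≥ 112649: n = 195 (giving 113685).
Largest index with value ≤ 742954: n = 497 (giving 740033).
Indices 195 through 497: 303 terms.

303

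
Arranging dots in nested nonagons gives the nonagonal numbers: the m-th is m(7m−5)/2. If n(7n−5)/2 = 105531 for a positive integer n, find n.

174

Set n(7n−5)/2 = 105531, giving 7n² − 5n − 211062 = 0.
The discriminant is 25 + 56·105531 = 5909761, and √5909761 = 2431.
So n = (5 + 2431) / 14 = 2436/14 = 174.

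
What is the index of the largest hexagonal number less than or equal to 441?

15

Solve n(2n−1) ≤ 441 for integer n.
n = 15 gives 435 ≤ 441, while n = 16 gives 496 > 441; so the answer is index 15.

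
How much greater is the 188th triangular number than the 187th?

188

Consecutive triangular numbers differ by n: T_{188} − T_{187} = 188.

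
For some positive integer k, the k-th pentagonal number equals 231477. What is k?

Set n(3n−1)/2 = 231477, giving 3n² − n − 462954 = 0.
The discriminant is 1 + 24·231477 = 5555449, and √5555449 = 2357.
So n = (1 + 2357) / 6 = 2358/6 = 393.
Check: 393·(3·393 − 1)/2 = 231477. ✓

393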